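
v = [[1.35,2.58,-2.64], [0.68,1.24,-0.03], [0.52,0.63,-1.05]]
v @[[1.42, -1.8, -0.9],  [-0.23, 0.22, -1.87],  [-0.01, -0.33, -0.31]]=[[1.35, -0.99, -5.22], [0.68, -0.94, -2.92], [0.60, -0.45, -1.32]]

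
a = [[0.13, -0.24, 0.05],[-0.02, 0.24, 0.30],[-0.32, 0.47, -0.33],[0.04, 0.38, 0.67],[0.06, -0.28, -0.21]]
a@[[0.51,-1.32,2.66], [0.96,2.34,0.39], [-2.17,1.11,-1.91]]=[[-0.27, -0.68, 0.16],[-0.43, 0.92, -0.53],[1.00, 1.16, -0.04],[-1.07, 1.58, -1.03],[0.22, -0.97, 0.45]]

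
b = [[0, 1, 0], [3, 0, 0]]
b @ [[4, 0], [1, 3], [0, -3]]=[[1, 3], [12, 0]]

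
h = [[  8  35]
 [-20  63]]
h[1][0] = -20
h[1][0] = -20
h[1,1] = 63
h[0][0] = 8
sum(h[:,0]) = -12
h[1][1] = 63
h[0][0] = 8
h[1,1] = 63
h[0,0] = 8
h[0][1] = 35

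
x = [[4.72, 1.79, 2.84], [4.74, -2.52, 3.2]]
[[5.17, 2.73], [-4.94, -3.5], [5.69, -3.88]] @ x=[[37.34, 2.37, 23.42], [-39.91, -0.02, -25.23], [8.47, 19.96, 3.74]]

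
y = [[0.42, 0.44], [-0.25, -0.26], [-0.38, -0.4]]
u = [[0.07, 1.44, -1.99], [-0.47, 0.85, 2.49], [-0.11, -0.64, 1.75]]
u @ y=[[0.43, 0.45], [-1.36, -1.42], [-0.55, -0.58]]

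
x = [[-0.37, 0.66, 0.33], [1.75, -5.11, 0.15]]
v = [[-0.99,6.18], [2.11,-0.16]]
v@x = [[11.18, -32.23, 0.6], [-1.06, 2.21, 0.67]]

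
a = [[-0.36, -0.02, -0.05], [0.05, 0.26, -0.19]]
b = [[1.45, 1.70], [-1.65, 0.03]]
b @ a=[[-0.44,  0.41,  -0.4], [0.6,  0.04,  0.08]]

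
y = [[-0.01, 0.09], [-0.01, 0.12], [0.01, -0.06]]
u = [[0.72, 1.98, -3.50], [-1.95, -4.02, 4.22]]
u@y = [[-0.06, 0.51], [0.10, -0.91]]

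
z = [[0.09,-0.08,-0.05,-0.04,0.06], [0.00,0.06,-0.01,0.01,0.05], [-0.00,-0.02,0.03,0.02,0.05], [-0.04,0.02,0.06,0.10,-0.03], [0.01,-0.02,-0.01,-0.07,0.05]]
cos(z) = [[0.99, 0.01, 0.0, 0.01, -0.00], [-0.00, 1.00, 0.00, 0.00, -0.00], [0.00, 0.00, 1.00, 0.0, -0.00], [0.0, -0.00, -0.00, 0.99, 0.00], [-0.0, 0.00, 0.0, 0.01, 1.0]]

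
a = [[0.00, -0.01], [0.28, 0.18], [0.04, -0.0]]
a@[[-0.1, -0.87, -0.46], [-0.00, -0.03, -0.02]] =[[0.0, 0.00, 0.00], [-0.03, -0.25, -0.13], [-0.0, -0.03, -0.02]]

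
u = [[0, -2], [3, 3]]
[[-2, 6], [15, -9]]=u @ [[4, 0], [1, -3]]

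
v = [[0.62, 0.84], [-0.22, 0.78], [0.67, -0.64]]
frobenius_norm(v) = 1.61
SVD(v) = [[-0.59,0.74],  [-0.61,-0.16],  [0.53,0.65]] @ diag([1.315697504534314, 0.9350080622979562]) @ [[0.09,  -1.0], [1.00,  0.09]]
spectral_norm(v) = 1.32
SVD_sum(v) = [[-0.07, 0.78], [-0.07, 0.79], [0.07, -0.7]] + [[0.69, 0.06], [-0.15, -0.01], [0.60, 0.06]]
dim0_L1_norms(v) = [1.51, 2.26]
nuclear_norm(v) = 2.25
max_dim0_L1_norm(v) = 2.26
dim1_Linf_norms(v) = [0.84, 0.78, 0.67]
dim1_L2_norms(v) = [1.04, 0.81, 0.93]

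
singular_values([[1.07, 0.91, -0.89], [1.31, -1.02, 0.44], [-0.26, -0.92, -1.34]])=[1.73, 1.67, 1.63]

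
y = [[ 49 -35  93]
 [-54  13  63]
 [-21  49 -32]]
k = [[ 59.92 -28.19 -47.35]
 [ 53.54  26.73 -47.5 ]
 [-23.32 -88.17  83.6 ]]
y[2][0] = -21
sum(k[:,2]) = -11.25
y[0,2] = 93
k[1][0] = 53.54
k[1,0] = 53.54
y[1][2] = 63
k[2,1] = -88.17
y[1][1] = 13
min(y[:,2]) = -32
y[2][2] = -32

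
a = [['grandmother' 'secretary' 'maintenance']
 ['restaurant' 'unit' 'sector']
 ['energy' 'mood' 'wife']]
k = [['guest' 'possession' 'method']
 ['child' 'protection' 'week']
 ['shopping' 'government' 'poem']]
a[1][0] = 'restaurant'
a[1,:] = ['restaurant', 'unit', 'sector']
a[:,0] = ['grandmother', 'restaurant', 'energy']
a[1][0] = 'restaurant'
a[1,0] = 'restaurant'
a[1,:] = ['restaurant', 'unit', 'sector']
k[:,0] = ['guest', 'child', 'shopping']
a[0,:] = ['grandmother', 'secretary', 'maintenance']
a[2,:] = ['energy', 'mood', 'wife']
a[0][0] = 'grandmother'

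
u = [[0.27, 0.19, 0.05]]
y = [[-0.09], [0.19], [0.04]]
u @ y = [[0.01]]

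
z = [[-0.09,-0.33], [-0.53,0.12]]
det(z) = -0.186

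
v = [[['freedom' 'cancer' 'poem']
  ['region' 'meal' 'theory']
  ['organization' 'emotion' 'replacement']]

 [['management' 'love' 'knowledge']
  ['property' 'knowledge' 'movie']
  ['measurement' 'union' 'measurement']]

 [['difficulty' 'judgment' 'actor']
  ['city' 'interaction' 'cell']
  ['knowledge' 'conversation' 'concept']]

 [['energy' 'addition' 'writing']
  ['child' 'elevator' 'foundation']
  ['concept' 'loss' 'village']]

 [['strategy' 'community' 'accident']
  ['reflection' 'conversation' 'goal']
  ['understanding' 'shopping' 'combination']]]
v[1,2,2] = 'measurement'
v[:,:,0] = [['freedom', 'region', 'organization'], ['management', 'property', 'measurement'], ['difficulty', 'city', 'knowledge'], ['energy', 'child', 'concept'], ['strategy', 'reflection', 'understanding']]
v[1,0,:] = ['management', 'love', 'knowledge']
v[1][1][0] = 'property'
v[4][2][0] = 'understanding'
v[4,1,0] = 'reflection'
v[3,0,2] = 'writing'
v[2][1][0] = 'city'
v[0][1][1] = 'meal'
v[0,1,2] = 'theory'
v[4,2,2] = 'combination'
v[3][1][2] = 'foundation'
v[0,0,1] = 'cancer'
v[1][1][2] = 'movie'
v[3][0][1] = 'addition'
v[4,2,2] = 'combination'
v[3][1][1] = 'elevator'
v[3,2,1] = 'loss'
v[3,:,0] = ['energy', 'child', 'concept']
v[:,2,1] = ['emotion', 'union', 'conversation', 'loss', 'shopping']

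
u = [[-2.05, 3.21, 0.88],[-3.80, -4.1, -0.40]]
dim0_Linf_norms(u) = [3.8, 4.1, 0.88]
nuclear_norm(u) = 9.43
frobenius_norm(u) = 6.83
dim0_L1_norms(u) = [5.85, 7.31, 1.28]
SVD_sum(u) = [[0.91,1.48,0.2], [-2.86,-4.65,-0.62]] + [[-2.96, 1.73, 0.68], [-0.94, 0.55, 0.22]]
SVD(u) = [[-0.3,0.95],[0.95,0.30]] @ diag([5.764922071023847, 3.6683338881598706]) @ [[-0.52, -0.85, -0.11], [-0.85, 0.49, 0.20]]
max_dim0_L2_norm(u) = 5.21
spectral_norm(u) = 5.76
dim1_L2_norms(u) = [3.91, 5.6]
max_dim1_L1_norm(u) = 8.3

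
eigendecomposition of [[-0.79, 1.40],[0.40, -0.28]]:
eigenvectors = [[-0.93, -0.80], [0.36, -0.60]]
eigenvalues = [-1.33, 0.26]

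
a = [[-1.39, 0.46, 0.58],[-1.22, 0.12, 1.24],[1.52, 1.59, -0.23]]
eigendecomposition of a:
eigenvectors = [[-0.27, -0.31, 0.26],[-0.59, 0.58, 0.54],[0.76, -0.75, 0.80]]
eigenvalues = [-2.01, -0.84, 1.35]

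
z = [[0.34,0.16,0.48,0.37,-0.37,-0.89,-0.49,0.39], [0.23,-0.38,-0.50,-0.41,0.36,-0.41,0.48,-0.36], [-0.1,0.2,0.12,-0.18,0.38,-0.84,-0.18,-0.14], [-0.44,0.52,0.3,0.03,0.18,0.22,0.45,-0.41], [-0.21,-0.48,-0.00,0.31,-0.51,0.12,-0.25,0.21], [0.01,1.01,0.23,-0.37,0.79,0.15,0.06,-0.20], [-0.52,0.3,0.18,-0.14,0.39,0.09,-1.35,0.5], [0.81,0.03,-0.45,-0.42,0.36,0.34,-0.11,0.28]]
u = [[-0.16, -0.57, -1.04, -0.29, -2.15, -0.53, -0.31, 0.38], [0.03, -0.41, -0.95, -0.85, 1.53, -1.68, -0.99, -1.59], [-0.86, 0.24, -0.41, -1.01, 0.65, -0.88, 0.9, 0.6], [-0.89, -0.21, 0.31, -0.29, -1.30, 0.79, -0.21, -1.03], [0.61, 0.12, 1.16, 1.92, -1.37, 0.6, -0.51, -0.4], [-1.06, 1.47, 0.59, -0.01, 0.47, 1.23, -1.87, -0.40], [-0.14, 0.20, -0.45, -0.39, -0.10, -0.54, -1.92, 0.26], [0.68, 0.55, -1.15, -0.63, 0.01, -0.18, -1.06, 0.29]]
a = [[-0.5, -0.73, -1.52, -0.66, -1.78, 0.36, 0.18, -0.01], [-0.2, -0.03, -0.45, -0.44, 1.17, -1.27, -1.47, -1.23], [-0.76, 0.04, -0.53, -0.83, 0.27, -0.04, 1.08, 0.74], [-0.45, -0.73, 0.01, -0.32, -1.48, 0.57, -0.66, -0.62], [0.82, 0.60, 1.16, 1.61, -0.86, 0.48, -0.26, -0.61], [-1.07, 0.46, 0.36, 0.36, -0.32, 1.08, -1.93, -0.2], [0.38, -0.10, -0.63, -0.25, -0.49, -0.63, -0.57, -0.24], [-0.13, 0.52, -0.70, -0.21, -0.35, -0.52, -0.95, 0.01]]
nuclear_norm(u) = 17.12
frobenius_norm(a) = 6.18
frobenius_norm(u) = 7.16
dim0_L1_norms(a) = [4.31, 3.21, 5.36, 4.68, 6.72, 4.95, 7.1, 3.66]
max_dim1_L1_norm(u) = 8.03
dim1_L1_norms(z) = [3.49, 3.13, 2.14, 2.55, 2.09, 2.82, 3.47, 2.8]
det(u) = 29.77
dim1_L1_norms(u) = [5.43, 8.03, 5.55, 5.03, 6.69, 7.1, 4.0, 4.55]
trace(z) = -1.32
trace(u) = -3.04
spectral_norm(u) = 4.25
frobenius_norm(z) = 3.43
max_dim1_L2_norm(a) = 2.66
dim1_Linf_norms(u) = [2.15, 1.68, 1.01, 1.3, 1.92, 1.87, 1.92, 1.15]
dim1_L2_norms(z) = [1.35, 1.13, 1.0, 1.0, 0.87, 1.38, 1.63, 1.17]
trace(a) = -1.72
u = a + z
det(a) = 0.01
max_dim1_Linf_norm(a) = 1.93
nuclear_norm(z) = 7.47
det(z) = -0.00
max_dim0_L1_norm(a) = 7.1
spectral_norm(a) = 3.41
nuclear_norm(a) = 14.03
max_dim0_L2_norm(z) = 1.61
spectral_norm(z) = 1.93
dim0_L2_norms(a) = [1.75, 1.39, 2.27, 2.06, 2.83, 2.03, 2.97, 1.71]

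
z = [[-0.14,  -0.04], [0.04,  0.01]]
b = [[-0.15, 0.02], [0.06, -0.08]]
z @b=[[0.02,0.00], [-0.01,0.00]]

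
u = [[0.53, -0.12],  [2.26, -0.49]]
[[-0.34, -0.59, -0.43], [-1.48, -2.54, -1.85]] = u @ [[-0.86,-1.36,-0.99], [-0.94,-1.09,-0.79]]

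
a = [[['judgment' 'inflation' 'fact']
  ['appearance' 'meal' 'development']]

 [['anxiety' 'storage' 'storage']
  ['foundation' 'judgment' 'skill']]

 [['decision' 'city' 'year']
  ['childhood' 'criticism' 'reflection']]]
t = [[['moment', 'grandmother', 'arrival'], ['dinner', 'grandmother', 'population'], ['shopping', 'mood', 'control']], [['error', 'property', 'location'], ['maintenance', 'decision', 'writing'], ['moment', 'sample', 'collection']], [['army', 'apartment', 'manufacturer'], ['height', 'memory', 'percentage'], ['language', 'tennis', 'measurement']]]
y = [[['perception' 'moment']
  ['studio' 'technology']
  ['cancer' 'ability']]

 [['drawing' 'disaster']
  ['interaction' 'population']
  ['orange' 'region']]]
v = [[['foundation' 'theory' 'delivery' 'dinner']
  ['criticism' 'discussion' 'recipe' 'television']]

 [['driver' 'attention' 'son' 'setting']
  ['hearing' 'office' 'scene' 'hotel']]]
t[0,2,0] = 'shopping'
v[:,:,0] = [['foundation', 'criticism'], ['driver', 'hearing']]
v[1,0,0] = 'driver'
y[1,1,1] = 'population'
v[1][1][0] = 'hearing'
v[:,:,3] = [['dinner', 'television'], ['setting', 'hotel']]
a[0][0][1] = 'inflation'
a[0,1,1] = 'meal'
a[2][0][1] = 'city'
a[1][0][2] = 'storage'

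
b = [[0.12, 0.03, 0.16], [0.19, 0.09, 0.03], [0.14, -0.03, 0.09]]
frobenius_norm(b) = 0.34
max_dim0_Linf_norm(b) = 0.19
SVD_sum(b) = [[0.16, 0.04, 0.10], [0.16, 0.04, 0.1], [0.13, 0.03, 0.08]] + [[-0.02, -0.03, 0.05], [0.03, 0.05, -0.07], [-0.01, -0.02, 0.03]] + [[-0.01, 0.03, 0.01], [-0.0, 0.00, 0.0], [0.02, -0.04, -0.02]]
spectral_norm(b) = 0.31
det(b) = -0.00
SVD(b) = [[-0.61, 0.54, -0.58], [-0.61, -0.78, -0.09], [-0.51, 0.30, 0.81]] @ diag([0.3114130129477939, 0.11799222451498427, 0.060825737322146065]) @ [[-0.84, -0.19, -0.52], [-0.35, -0.54, 0.77], [0.42, -0.82, -0.38]]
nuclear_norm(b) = 0.49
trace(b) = 0.30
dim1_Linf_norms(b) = [0.16, 0.19, 0.14]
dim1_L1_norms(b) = [0.31, 0.31, 0.26]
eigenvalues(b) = [-0.07, 0.26, 0.12]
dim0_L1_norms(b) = [0.45, 0.15, 0.28]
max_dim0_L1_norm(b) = 0.45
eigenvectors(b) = [[0.58, -0.58, -0.17],[-0.56, -0.73, -0.97],[-0.59, -0.36, 0.18]]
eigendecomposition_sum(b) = [[-0.03, 0.01, 0.03], [0.03, -0.01, -0.03], [0.03, -0.01, -0.03]] + [[0.16, 0.00, 0.15], [0.2, 0.00, 0.19], [0.10, 0.00, 0.09]] + [[-0.01, 0.02, -0.02], [-0.04, 0.10, -0.13], [0.01, -0.02, 0.03]]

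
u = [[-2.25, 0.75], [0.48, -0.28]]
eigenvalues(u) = [-2.42, -0.11]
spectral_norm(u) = 2.43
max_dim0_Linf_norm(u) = 2.25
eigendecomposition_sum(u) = [[-2.24,  0.79],  [0.50,  -0.18]] + [[-0.01,-0.04], [-0.02,-0.10]]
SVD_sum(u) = [[-2.24, 0.77], [0.52, -0.18]] + [[-0.01,-0.02],[-0.04,-0.1]]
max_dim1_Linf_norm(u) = 2.25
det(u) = 0.27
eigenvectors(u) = [[-0.98, -0.33], [0.22, -0.94]]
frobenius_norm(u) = 2.44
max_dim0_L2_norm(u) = 2.3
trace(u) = -2.53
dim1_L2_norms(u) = [2.37, 0.56]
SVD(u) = [[-0.97,0.22], [0.22,0.97]] @ diag([2.4334109614093227, 0.1109553644172081]) @ [[0.95, -0.33],[-0.33, -0.95]]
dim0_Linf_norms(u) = [2.25, 0.75]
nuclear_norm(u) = 2.54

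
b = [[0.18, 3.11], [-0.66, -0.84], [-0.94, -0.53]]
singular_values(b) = [3.31, 1.04]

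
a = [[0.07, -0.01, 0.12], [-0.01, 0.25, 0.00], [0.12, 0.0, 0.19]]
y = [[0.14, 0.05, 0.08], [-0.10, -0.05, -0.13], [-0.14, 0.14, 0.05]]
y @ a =[[0.02, 0.01, 0.03], [-0.02, -0.01, -0.04], [-0.01, 0.04, -0.01]]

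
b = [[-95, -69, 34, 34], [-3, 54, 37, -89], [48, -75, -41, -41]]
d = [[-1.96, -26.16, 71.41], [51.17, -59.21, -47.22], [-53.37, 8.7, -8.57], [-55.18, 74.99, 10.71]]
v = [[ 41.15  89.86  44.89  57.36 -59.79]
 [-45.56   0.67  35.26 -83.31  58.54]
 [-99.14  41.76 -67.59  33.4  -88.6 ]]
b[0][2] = 34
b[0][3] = 34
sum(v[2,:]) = -180.17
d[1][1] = -59.21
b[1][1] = 54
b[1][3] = -89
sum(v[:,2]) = 12.560000000000002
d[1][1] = -59.21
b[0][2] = 34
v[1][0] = -45.56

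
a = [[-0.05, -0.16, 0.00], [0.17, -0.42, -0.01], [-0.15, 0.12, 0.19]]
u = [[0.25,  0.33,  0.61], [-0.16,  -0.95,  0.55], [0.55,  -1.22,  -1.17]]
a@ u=[[0.01, 0.14, -0.12], [0.1, 0.47, -0.12], [0.05, -0.40, -0.25]]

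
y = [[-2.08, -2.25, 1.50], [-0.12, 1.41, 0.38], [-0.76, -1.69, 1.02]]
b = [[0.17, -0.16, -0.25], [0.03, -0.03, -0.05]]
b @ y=[[-0.14,-0.19,-0.06], [-0.02,-0.03,-0.02]]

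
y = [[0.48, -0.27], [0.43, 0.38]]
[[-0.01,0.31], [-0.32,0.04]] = y @ [[-0.30, 0.43], [-0.51, -0.39]]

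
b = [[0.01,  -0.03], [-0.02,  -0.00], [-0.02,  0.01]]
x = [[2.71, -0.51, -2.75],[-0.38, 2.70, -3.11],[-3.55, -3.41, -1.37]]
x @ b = [[0.09, -0.11], [0.00, -0.02], [0.06, 0.09]]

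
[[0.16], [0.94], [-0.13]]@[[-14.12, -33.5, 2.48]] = [[-2.26,-5.36,0.4], [-13.27,-31.49,2.33], [1.84,4.36,-0.32]]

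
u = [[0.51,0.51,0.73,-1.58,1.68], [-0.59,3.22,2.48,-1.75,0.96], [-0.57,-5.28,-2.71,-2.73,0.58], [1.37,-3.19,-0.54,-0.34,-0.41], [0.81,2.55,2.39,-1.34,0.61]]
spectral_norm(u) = 8.57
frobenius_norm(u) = 9.91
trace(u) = 1.29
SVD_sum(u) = [[0.0, 0.70, 0.40, 0.05, 0.05], [0.0, 3.42, 1.96, 0.26, 0.27], [-0.0, -5.22, -3.00, -0.40, -0.41], [-0.00, -2.65, -1.52, -0.2, -0.21], [0.0, 2.88, 1.66, 0.22, 0.23]] + [[0.03, -0.2, 0.48, -1.93, 0.95], [0.03, -0.20, 0.47, -1.89, 0.94], [0.03, -0.23, 0.55, -2.19, 1.08], [0.00, -0.03, 0.07, -0.27, 0.13], [0.02, -0.16, 0.38, -1.50, 0.74]] + [[0.24, -0.07, 0.13, 0.03, -0.03], [-0.42, 0.12, -0.21, -0.04, 0.06], [-0.57, 0.17, -0.29, -0.06, 0.08], [1.48, -0.44, 0.76, 0.16, -0.2], [0.77, -0.23, 0.4, 0.08, -0.11]] + [[0.26,0.11,-0.31,0.25,0.69], [-0.13,-0.05,0.16,-0.13,-0.36], [-0.06,-0.02,0.07,-0.06,-0.15], [-0.07,-0.03,0.08,-0.07,-0.18], [-0.07,-0.03,0.08,-0.07,-0.18]] + [[-0.02, -0.02, 0.03, 0.02, 0.02],[-0.07, -0.06, 0.10, 0.06, 0.06],[0.02, 0.02, -0.04, -0.02, -0.02],[-0.05, -0.05, 0.07, 0.04, 0.04],[0.08, 0.08, -0.12, -0.07, -0.07]]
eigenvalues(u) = [(2.74+0j), (2.49+0j), (-1.71+1.96j), (-1.71-1.96j), (-0.51+0j)]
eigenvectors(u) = [[(0.57+0j), 0.61+0.00j, (0.04+0.04j), 0.04-0.04j, -0.42+0.00j], [(0.46+0j), (0.42+0j), -0.24-0.16j, (-0.24+0.16j), -0.31+0.00j], [-0.33+0.00j, -0.33+0.00j, 0.80+0.00j, (0.8-0j), 0.45+0.00j], [-0.23+0.00j, (-0.19+0j), (0.11-0.34j), (0.11+0.34j), (0.44+0j)], [(0.55+0j), (0.55+0j), (-0.28-0.27j), (-0.28+0.27j), (0.57+0j)]]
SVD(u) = [[-0.09, 0.51, 0.13, 0.83, -0.17], [-0.46, 0.5, -0.23, -0.43, -0.55], [0.71, 0.58, -0.31, -0.18, 0.2], [0.36, 0.07, 0.81, -0.21, -0.41], [-0.39, 0.4, 0.42, -0.22, 0.68]] @ diag([8.569142360718926, 4.364738187302555, 2.1515657599153233, 1.0165095956343992, 0.2874591810648809]) @ [[-0.00, -0.86, -0.50, -0.07, -0.07], [0.01, -0.09, 0.22, -0.87, 0.43], [0.85, -0.25, 0.44, 0.09, -0.12], [0.31, 0.12, -0.37, 0.30, 0.82], [0.43, 0.41, -0.62, -0.37, -0.36]]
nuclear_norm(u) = 16.39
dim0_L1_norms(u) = [3.85, 14.75, 8.85, 7.74, 4.24]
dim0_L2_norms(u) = [1.86, 7.43, 4.48, 3.86, 2.15]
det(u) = -23.51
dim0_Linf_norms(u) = [1.37, 5.28, 2.71, 2.73, 1.68]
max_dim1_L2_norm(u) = 6.58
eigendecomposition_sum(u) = [[-12.75+0.00j, (17.1+0j), (8.07+0j), (-11.21+0j), (2.01-0j)], [(-10.17+0j), 13.64+0.00j, 6.43+0.00j, (-8.93+0j), 1.60-0.00j], [7.30-0.00j, (-9.78-0j), (-4.62-0j), 6.41-0.00j, (-1.15+0j)], [5.19-0.00j, (-6.97-0j), -3.29-0.00j, (4.56-0j), (-0.82+0j)], [-12.11+0.00j, 16.25+0.00j, 7.66+0.00j, (-10.64+0j), (1.91-0j)]] + [[13.47+0.00j, (-16.28-0j), (-7.19+0j), (9.8-0j), (-0.64+0j)], [9.23+0.00j, -11.16-0.00j, (-4.93+0j), (6.72-0j), -0.44+0.00j], [(-7.26+0j), (8.77+0j), 3.87+0.00j, -5.28+0.00j, (0.34-0j)], [-4.27+0.00j, (5.17+0j), 2.28+0.00j, (-3.11+0j), 0.20-0.00j], [(12.17+0j), (-14.72-0j), -6.50+0.00j, 8.86-0.00j, -0.58+0.00j]] + [[(-0.05+0.01j), (-0.06-0.18j), (-0.1+0j), (-0.02-0.2j), (0.03+0.06j)], [0.21-0.08j, (0.44+0.8j), 0.47-0.09j, (0.28+0.89j), -0.19-0.25j], [(-0.36+0.52j), (-2.24-1.18j), -0.96+0.92j, -2.00-1.65j, 0.83+0.29j], [0.17+0.22j, (-0.79+0.78j), (0.26+0.53j), (-0.96+0.62j), (0.23-0.31j)], [0.30-0.06j, 0.38+1.18j, 0.65+0.00j, (0.14+1.26j), (-0.19-0.38j)]] + [[-0.05-0.01j, -0.06+0.18j, (-0.1-0j), -0.02+0.20j, (0.03-0.06j)],[0.21+0.08j, 0.44-0.80j, 0.47+0.09j, (0.28-0.89j), -0.19+0.25j],[-0.36-0.52j, (-2.24+1.18j), -0.96-0.92j, -2.00+1.65j, (0.83-0.29j)],[0.17-0.22j, (-0.79-0.78j), (0.26-0.53j), -0.96-0.62j, 0.23+0.31j],[0.30+0.06j, 0.38-1.18j, 0.65-0.00j, (0.14-1.26j), (-0.19+0.38j)]] + [[(-0.11+0j),-0.19+0.00j,(0.05+0j),(-0.13+0j),(0.25-0j)], [-0.08+0.00j,-0.14+0.00j,0.04+0.00j,(-0.09+0j),0.18-0.00j], [(0.12-0j),0.20-0.00j,(-0.06-0j),0.14-0.00j,-0.27+0.00j], [0.11-0.00j,0.20-0.00j,-0.06-0.00j,0.13-0.00j,(-0.26+0j)], [0.15-0.00j,(0.26-0j),-0.07-0.00j,(0.17-0j),-0.34+0.00j]]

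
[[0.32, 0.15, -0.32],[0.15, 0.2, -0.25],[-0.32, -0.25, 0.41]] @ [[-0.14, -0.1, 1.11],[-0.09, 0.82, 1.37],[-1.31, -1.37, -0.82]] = [[0.36, 0.53, 0.82], [0.29, 0.49, 0.65], [-0.47, -0.73, -1.03]]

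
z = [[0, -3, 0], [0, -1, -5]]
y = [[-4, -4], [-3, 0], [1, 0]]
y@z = [[0, 16, 20], [0, 9, 0], [0, -3, 0]]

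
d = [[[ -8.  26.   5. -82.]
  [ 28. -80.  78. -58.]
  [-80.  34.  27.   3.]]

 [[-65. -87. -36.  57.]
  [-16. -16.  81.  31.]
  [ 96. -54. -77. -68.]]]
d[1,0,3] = 57.0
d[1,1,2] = 81.0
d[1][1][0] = -16.0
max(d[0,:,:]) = 78.0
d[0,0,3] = -82.0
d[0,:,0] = [-8.0, 28.0, -80.0]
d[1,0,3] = 57.0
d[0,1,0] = 28.0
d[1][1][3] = 31.0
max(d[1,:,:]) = 96.0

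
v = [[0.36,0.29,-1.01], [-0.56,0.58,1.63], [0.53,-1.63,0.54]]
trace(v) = 1.48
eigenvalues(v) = [(0.21+0j), (0.64+1.84j), (0.64-1.84j)]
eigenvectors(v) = [[-0.91+0.00j, (0.15-0.35j), 0.15+0.35j], [-0.34+0.00j, 0.09+0.64j, (0.09-0.64j)], [-0.23+0.00j, (-0.66+0j), (-0.66-0j)]]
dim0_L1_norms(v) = [1.45, 2.5, 3.18]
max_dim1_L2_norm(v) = 1.82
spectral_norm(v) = 2.06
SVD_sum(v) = [[0.31, -0.09, -0.99], [-0.52, 0.15, 1.68], [-0.06, 0.02, 0.21]] + [[-0.1, 0.32, -0.06],[-0.13, 0.39, -0.08],[0.54, -1.67, 0.32]] + [[0.16,0.06,0.04], [0.09,0.03,0.02], [0.05,0.02,0.01]]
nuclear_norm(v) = 4.13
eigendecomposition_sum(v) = [[0.16+0.00j,0.09+0.00j,(0.05+0j)], [0.06+0.00j,(0.03+0j),0.02+0.00j], [0.04+0.00j,0.02+0.00j,(0.01+0j)]] + [[(0.1+0.2j),(0.1-0.48j),(-0.53-0.06j)], [-0.31-0.20j,0.27+0.77j,0.81-0.37j], [(0.24-0.29j),-0.83+0.17j,(0.26+0.88j)]] + [[0.10-0.20j,0.10+0.48j,(-0.53+0.06j)], [(-0.31+0.2j),0.27-0.77j,(0.81+0.37j)], [0.24+0.29j,(-0.83-0.17j),0.26-0.88j]]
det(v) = 0.80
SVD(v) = [[-0.51, 0.18, -0.84], [0.86, 0.23, -0.46], [0.11, -0.96, -0.27]] @ diag([2.062368997922661, 1.8638268244170457, 0.20708376322384434]) @ [[-0.29, 0.09, 0.95], [-0.30, 0.94, -0.18], [-0.91, -0.34, -0.25]]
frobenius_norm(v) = 2.79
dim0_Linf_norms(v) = [0.56, 1.63, 1.63]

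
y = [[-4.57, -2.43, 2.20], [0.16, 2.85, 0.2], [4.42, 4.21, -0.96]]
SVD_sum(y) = [[-4.02, -3.41, 1.35],[1.37, 1.16, -0.46],[4.54, 3.85, -1.52]] + [[-0.69, 1.04, 0.58], [-1.08, 1.63, 0.91], [-0.28, 0.43, 0.24]] + [[0.14, -0.06, 0.27], [-0.13, 0.06, -0.26], [0.16, -0.07, 0.32]]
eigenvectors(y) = [[-0.77, 0.43, 0.02], [-0.00, -0.11, -0.7], [0.63, 0.9, -0.72]]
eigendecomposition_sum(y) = [[-4.73, -2.16, 2.00], [-0.0, -0.00, 0.00], [3.87, 1.77, -1.64]] + [[0.17, -0.2, 0.2],  [-0.04, 0.05, -0.05],  [0.34, -0.42, 0.42]] + [[-0.0, -0.07, -0.01], [0.2, 2.80, 0.25], [0.21, 2.86, 0.26]]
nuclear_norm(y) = 11.60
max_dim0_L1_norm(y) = 9.49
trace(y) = -2.68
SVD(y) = [[-0.65, -0.52, 0.55],[0.22, -0.82, -0.52],[0.73, -0.22, 0.65]] @ diag([8.41450602706928, 2.6230500404606865, 0.5618690289150537]) @ [[0.74, 0.63, -0.25],  [0.50, -0.76, -0.42],  [0.45, -0.19, 0.87]]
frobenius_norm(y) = 8.83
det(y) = -12.40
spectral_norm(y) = 8.41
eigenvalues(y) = [-6.37, 0.64, 3.05]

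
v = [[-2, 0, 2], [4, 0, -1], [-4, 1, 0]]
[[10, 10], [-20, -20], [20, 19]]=v@[[-5, -5], [0, -1], [0, 0]]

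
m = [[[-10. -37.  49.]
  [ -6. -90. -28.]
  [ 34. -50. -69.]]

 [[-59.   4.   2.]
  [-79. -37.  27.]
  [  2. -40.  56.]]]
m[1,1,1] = -37.0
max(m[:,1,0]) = -6.0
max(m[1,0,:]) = 4.0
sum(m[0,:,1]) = -177.0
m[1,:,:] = [[-59.0, 4.0, 2.0], [-79.0, -37.0, 27.0], [2.0, -40.0, 56.0]]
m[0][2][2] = -69.0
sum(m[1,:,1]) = -73.0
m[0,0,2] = 49.0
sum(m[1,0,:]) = -53.0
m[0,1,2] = -28.0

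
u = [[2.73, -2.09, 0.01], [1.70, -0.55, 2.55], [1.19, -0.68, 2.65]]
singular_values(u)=[4.83, 2.65, 0.3]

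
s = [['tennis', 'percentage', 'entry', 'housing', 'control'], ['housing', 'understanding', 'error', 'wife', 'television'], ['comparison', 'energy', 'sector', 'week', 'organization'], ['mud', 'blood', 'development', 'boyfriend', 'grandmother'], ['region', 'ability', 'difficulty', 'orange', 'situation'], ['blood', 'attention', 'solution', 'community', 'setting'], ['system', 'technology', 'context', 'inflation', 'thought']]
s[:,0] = ['tennis', 'housing', 'comparison', 'mud', 'region', 'blood', 'system']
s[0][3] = 'housing'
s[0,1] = 'percentage'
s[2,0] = 'comparison'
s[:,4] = ['control', 'television', 'organization', 'grandmother', 'situation', 'setting', 'thought']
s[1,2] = 'error'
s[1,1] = 'understanding'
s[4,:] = ['region', 'ability', 'difficulty', 'orange', 'situation']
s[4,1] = 'ability'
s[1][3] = 'wife'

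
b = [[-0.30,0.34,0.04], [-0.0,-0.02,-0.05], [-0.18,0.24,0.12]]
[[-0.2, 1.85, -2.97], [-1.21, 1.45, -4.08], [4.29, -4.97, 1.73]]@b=[[0.59, -0.82, -0.46], [1.10, -1.42, -0.61], [-1.6, 1.97, 0.63]]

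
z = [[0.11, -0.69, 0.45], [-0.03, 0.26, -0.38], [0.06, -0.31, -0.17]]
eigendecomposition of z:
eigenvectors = [[0.88, -0.98, -0.06], [-0.41, -0.17, 0.52], [0.25, -0.04, 0.85]]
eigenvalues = [0.56, 0.01, -0.36]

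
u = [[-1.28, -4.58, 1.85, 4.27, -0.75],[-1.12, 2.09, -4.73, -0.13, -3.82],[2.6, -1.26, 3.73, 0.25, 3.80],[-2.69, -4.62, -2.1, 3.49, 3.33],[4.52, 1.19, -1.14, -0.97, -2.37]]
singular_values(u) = [10.55, 8.08, 4.59, 3.49, 0.5]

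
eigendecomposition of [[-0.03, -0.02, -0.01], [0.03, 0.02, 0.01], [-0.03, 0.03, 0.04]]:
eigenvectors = [[-0.58, -0.23, -0.16],  [0.58, 0.69, 0.16],  [-0.58, -0.69, 0.97]]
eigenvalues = [-0.02, 0.0, 0.05]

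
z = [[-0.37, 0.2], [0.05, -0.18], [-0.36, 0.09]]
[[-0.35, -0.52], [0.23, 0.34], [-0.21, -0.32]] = z @ [[0.29, 0.43], [-1.20, -1.78]]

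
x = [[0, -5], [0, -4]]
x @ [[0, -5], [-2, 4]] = [[10, -20], [8, -16]]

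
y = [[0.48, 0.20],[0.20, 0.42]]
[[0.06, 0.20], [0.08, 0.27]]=y@[[0.05, 0.17], [0.17, 0.57]]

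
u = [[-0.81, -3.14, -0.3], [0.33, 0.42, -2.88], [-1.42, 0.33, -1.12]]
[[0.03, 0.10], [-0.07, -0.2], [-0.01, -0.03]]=u @ [[-0.01, -0.03],[-0.01, -0.03],[0.02, 0.06]]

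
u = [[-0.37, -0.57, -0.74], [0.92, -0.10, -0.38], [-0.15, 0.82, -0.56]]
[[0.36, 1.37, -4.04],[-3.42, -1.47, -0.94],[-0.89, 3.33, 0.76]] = u @[[-3.14, -2.32, 0.50], [-0.6, 2.07, 3.0], [1.55, -2.29, 2.90]]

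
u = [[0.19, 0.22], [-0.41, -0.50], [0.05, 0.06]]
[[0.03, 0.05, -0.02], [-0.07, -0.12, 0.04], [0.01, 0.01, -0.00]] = u @ [[0.06, 0.10, -0.04],[0.10, 0.16, -0.05]]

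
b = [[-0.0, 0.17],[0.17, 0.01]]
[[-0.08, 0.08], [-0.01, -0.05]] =b@[[-0.03,-0.33], [-0.48,0.46]]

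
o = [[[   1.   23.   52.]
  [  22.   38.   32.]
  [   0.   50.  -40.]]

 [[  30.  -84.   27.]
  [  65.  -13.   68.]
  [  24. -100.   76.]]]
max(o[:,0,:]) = 52.0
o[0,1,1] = 38.0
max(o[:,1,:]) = 68.0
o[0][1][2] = 32.0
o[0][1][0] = 22.0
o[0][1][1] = 38.0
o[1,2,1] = -100.0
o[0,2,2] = -40.0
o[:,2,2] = [-40.0, 76.0]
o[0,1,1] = 38.0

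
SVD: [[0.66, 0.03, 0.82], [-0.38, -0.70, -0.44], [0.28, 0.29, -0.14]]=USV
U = [[-0.76, 0.61, -0.22], [0.63, 0.62, -0.46], [-0.15, -0.49, -0.86]]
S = [1.28, 0.63, 0.26]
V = [[-0.61, -0.40, -0.69], [0.05, -0.88, 0.47], [-0.79, 0.25, 0.56]]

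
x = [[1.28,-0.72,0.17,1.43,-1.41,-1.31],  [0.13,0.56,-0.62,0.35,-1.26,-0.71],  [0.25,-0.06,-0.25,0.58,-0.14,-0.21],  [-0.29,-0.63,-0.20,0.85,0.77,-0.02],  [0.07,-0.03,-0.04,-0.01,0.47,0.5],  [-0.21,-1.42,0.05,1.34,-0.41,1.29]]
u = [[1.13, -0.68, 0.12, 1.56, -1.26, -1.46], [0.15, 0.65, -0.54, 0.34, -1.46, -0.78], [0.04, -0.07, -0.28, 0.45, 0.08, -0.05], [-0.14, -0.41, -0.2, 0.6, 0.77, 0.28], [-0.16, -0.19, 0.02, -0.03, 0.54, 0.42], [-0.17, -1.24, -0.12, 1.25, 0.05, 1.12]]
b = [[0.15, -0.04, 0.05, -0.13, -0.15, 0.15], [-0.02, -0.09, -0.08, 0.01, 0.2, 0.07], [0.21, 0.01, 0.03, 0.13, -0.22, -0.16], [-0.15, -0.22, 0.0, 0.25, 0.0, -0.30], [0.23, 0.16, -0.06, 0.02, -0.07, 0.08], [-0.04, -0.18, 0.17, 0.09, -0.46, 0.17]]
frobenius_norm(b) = 0.96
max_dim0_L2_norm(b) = 0.57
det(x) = 0.10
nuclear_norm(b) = 1.90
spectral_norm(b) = 0.64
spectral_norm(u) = 3.18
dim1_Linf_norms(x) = [1.43, 1.26, 0.58, 0.85, 0.5, 1.42]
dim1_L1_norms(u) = [6.21, 3.92, 0.97, 2.4, 1.36, 3.95]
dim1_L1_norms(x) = [6.32, 3.63, 1.49, 2.76, 1.12, 4.72]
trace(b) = 0.44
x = u + b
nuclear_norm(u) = 7.52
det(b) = -0.00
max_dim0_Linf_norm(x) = 1.43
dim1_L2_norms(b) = [0.3, 0.24, 0.37, 0.47, 0.31, 0.56]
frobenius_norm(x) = 4.40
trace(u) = 3.76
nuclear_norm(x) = 8.38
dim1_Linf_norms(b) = [0.15, 0.2, 0.22, 0.3, 0.23, 0.46]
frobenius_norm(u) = 4.24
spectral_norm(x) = 3.18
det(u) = -0.00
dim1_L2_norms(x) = [2.82, 1.71, 0.73, 1.36, 0.69, 2.39]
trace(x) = 4.20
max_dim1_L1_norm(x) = 6.32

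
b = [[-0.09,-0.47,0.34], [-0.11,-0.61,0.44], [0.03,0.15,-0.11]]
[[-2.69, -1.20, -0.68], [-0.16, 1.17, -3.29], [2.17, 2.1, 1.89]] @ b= [[0.35,1.89,-1.37], [-0.21,-1.13,0.82], [-0.37,-2.02,1.45]]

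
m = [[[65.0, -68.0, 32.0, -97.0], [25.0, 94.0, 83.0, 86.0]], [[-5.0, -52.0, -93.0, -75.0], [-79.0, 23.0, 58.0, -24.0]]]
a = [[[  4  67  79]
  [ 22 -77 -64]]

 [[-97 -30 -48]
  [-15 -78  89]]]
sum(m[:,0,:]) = -293.0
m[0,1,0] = 25.0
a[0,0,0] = 4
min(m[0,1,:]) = 25.0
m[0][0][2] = 32.0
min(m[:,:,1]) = -68.0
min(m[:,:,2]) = -93.0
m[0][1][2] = 83.0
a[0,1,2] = -64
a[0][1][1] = -77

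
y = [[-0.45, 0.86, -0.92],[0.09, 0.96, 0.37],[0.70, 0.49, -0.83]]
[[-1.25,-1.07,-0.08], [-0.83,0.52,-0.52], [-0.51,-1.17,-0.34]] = y@[[0.3, -0.17, -0.36], [-1.00, 0.06, -0.45], [0.28, 1.3, -0.16]]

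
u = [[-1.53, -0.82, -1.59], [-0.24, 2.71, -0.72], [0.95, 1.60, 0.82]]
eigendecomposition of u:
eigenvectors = [[0.82, -0.73, -0.39], [-0.07, 0.12, 0.74], [-0.57, 0.67, 0.55]]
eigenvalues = [-0.37, 0.07, 2.3]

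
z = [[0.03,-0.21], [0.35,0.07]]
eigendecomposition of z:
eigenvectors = [[0.05-0.61j, (0.05+0.61j)], [(-0.79+0j), (-0.79-0j)]]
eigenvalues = [(0.05+0.27j), (0.05-0.27j)]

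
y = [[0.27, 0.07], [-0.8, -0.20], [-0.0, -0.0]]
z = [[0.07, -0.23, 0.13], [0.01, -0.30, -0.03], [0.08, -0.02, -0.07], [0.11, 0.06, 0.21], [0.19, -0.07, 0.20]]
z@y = [[0.2, 0.05], [0.24, 0.06], [0.04, 0.01], [-0.02, -0.00], [0.11, 0.03]]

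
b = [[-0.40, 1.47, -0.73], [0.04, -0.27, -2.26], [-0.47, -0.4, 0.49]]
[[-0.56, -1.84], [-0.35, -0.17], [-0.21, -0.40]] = b @ [[0.71,  1.65], [-0.1,  -0.71], [0.18,  0.19]]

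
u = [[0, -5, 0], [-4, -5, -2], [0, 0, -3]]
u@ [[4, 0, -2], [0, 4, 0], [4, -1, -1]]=[[0, -20, 0], [-24, -18, 10], [-12, 3, 3]]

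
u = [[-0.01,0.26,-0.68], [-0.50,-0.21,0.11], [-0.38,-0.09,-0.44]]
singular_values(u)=[0.86, 0.67, 0.08]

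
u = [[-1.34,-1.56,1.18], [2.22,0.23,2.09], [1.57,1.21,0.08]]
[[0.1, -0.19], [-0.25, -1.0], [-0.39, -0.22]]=u@ [[0.59, -0.25], [-1.05, 0.16], [-0.63, -0.23]]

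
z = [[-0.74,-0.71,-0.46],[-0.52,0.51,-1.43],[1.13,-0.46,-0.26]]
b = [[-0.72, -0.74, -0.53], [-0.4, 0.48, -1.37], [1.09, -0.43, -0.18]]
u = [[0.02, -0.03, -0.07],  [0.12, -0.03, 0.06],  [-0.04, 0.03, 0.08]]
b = u + z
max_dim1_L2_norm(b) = 1.51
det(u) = 0.00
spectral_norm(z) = 1.75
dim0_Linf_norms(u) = [0.12, 0.03, 0.08]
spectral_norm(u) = 0.14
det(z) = 1.98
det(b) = 1.83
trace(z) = -0.49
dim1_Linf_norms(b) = [0.74, 1.37, 1.09]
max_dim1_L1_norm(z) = 2.46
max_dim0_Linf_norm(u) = 0.12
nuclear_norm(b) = 3.77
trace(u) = 0.07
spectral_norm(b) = 1.68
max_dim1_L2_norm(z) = 1.6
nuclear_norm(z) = 3.89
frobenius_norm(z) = 2.32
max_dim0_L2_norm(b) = 1.48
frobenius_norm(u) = 0.18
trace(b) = -0.42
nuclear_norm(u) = 0.27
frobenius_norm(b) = 2.24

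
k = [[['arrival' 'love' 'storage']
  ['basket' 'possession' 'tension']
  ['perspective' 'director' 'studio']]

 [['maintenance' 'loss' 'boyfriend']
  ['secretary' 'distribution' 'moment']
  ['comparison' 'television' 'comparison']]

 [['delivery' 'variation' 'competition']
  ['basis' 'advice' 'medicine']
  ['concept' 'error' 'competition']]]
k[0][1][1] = 'possession'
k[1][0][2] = 'boyfriend'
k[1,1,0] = 'secretary'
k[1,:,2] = ['boyfriend', 'moment', 'comparison']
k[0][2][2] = 'studio'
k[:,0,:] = [['arrival', 'love', 'storage'], ['maintenance', 'loss', 'boyfriend'], ['delivery', 'variation', 'competition']]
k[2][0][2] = 'competition'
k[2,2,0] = 'concept'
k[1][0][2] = 'boyfriend'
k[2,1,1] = 'advice'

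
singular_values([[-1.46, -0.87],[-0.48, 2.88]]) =[3.01, 1.54]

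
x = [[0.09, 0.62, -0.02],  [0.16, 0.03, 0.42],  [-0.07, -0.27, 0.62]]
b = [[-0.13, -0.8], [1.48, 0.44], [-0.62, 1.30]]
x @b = [[0.92, 0.17], [-0.24, 0.43], [-0.77, 0.74]]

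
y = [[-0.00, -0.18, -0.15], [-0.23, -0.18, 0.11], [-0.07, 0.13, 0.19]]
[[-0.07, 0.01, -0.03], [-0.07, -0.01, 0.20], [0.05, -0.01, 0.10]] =y@[[0.19, 0.50, -0.5], [0.24, -0.35, -0.19], [0.15, 0.36, 0.45]]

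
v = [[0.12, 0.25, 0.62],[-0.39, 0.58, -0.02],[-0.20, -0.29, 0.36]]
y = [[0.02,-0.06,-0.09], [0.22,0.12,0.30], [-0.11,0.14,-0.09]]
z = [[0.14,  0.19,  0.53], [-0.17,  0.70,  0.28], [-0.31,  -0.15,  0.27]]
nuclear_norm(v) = 1.84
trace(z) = 1.11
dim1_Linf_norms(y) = [0.09, 0.3, 0.14]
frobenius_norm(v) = 1.10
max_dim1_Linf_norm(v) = 0.62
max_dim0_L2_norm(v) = 0.72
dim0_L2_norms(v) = [0.45, 0.69, 0.72]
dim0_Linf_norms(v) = [0.39, 0.58, 0.62]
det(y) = -0.00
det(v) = 0.20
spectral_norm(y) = 0.41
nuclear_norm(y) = 0.65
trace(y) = 0.05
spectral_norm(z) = 0.87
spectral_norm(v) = 0.75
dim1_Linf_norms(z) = [0.53, 0.7, 0.31]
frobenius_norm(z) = 1.06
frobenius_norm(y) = 0.45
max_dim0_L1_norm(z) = 1.08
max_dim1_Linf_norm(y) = 0.3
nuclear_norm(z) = 1.72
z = v + y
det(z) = 0.15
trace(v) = 1.06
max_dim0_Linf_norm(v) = 0.62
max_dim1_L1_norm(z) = 1.15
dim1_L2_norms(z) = [0.58, 0.77, 0.44]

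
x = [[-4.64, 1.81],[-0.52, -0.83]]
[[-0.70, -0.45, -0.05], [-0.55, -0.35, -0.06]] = x@[[0.33, 0.21, 0.03], [0.46, 0.29, 0.05]]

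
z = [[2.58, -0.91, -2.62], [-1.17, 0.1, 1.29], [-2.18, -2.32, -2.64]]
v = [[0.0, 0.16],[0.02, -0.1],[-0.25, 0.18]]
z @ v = [[0.64, 0.03],[-0.32, 0.03],[0.61, -0.59]]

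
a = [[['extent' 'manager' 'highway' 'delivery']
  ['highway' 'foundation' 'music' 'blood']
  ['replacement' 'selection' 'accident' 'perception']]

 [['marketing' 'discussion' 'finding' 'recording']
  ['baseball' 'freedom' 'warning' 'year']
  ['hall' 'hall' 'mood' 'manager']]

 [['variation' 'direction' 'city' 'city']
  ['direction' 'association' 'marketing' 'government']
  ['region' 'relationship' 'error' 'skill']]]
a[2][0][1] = 'direction'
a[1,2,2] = 'mood'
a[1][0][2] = 'finding'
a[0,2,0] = 'replacement'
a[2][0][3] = 'city'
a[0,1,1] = 'foundation'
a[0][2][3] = 'perception'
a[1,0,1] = 'discussion'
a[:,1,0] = ['highway', 'baseball', 'direction']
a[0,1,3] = 'blood'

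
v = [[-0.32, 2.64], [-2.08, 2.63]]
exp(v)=[[-3.28, 4.46], [-3.51, 1.71]]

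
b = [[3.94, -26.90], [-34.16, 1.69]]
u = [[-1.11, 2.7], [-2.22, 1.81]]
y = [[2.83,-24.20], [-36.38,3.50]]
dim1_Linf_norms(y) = [24.2, 36.38]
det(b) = -912.25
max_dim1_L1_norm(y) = 39.88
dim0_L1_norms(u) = [3.33, 4.51]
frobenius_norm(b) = 43.69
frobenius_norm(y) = 43.92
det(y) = -870.49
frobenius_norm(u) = 4.09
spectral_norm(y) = 37.16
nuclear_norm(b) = 61.10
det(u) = 3.98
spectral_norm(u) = 3.96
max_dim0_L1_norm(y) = 39.21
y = u + b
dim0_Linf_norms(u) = [2.22, 2.7]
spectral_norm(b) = 35.14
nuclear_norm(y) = 60.58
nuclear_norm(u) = 4.97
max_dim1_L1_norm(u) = 4.03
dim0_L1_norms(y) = [39.21, 27.7]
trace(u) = 0.70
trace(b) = 5.63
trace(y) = 6.33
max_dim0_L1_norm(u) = 4.51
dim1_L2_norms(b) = [27.19, 34.2]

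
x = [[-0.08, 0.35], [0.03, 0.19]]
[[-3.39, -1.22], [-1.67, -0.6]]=x @ [[2.29, 0.85], [-9.16, -3.29]]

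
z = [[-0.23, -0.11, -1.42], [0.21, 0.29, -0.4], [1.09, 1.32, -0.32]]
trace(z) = -0.26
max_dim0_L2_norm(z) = 1.51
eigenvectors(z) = [[(0.7+0j), (0.7-0j), 0.76+0.00j], [0.14-0.16j, (0.14+0.16j), (-0.65+0j)], [(-0.06-0.68j), (-0.06+0.68j), (-0.07+0j)]]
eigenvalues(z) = [(-0.13+1.41j), (-0.13-1.41j), (-0+0j)]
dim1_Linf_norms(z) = [1.42, 0.4, 1.32]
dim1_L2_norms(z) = [1.44, 0.54, 1.74]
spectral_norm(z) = 1.80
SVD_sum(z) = [[0.17, 0.21, -0.1], [0.28, 0.35, -0.17], [1.0, 1.25, -0.6]] + [[-0.4,-0.32,-1.32], [-0.07,-0.06,-0.23], [0.09,0.07,0.28]] + [[-0.0,0.0,0.00], [0.0,-0.0,-0.0], [-0.00,0.00,0.0]]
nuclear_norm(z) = 3.27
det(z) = -0.00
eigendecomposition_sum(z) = [[-0.11+0.55j, -0.06+0.67j, (-0.71-0.23j)],[0.10+0.14j, 0.15+0.15j, (-0.2+0.12j)],[(0.54+0.06j), (0.66-0j), -0.16+0.71j]] + [[-0.11-0.55j, (-0.06-0.67j), -0.71+0.23j], [(0.1-0.14j), (0.15-0.15j), (-0.2-0.12j)], [(0.54-0.06j), (0.66+0j), -0.16-0.71j]] + [[(-0+0j), 0.00+0.00j, -0.00+0.00j],  [-0j, -0.00-0.00j, 0.00-0.00j],  [-0j, -0.00-0.00j, -0j]]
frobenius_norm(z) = 2.32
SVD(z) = [[0.16,-0.96,0.22], [0.26,-0.17,-0.95], [0.95,0.21,0.23]] @ diag([1.8021522126701885, 1.4679048921809228, 0.0016216902472660575]) @ [[0.59, 0.73, -0.35], [0.28, 0.22, 0.93], [-0.76, 0.65, 0.07]]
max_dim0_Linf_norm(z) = 1.42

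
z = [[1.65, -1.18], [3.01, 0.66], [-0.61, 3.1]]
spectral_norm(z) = 3.70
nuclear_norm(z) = 6.85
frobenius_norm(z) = 4.86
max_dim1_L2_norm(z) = 3.16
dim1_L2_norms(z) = [2.03, 3.08, 3.16]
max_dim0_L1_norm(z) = 5.27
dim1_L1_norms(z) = [2.83, 3.67, 3.71]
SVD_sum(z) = [[1.56, -1.29], [1.47, -1.21], [-1.88, 1.55]] + [[0.09,0.11], [1.54,1.87], [1.27,1.55]]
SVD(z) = [[-0.55, -0.04], [-0.51, -0.77], [0.66, -0.64]] @ diag([3.6989338417515087, 3.1481087075171694]) @ [[-0.77, 0.64], [-0.64, -0.77]]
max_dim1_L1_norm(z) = 3.71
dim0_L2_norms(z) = [3.49, 3.38]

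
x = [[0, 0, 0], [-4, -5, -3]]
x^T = [[0, -4], [0, -5], [0, -3]]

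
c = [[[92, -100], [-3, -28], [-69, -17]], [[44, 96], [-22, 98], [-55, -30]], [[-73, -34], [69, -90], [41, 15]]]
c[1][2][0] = -55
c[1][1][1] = 98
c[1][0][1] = 96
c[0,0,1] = -100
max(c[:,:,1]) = 98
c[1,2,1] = -30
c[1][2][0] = -55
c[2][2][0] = 41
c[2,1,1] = -90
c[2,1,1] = -90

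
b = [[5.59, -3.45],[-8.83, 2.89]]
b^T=[[5.59,-8.83], [-3.45,2.89]]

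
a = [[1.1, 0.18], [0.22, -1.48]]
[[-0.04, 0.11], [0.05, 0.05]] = a@[[-0.03, 0.10],[-0.04, -0.02]]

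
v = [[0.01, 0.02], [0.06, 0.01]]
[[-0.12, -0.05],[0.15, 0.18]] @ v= [[-0.0, -0.00], [0.01, 0.00]]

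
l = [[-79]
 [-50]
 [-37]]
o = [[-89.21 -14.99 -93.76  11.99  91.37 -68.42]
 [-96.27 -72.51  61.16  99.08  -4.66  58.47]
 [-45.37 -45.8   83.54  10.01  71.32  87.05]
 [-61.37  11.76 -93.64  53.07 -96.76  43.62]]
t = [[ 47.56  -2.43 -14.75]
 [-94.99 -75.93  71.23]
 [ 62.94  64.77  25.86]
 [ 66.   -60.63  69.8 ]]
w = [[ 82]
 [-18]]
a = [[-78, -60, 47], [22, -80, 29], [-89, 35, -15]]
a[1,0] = 22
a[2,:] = [-89, 35, -15]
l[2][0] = -37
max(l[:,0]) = -37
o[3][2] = -93.64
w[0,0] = 82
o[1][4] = -4.66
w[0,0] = 82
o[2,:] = [-45.37, -45.8, 83.54, 10.01, 71.32, 87.05]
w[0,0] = 82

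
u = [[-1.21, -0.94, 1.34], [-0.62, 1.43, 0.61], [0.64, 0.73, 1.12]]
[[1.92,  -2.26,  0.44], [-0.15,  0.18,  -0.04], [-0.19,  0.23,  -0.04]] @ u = [[-0.64,-4.72,1.69],[0.04,0.37,-0.14],[0.06,0.48,-0.16]]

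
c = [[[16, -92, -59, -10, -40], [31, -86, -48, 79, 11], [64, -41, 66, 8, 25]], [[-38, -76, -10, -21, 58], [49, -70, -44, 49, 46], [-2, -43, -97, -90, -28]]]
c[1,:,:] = [[-38, -76, -10, -21, 58], [49, -70, -44, 49, 46], [-2, -43, -97, -90, -28]]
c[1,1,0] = 49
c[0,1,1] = -86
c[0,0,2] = -59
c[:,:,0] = [[16, 31, 64], [-38, 49, -2]]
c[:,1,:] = [[31, -86, -48, 79, 11], [49, -70, -44, 49, 46]]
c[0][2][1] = -41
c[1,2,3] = -90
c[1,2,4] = -28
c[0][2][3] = 8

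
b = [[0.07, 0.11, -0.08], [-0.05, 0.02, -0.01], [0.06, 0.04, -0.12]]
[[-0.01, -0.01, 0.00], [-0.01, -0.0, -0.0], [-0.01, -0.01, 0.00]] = b@[[0.18, 0.06, 0.02],[-0.07, -0.04, 0.00],[0.13, 0.08, -0.01]]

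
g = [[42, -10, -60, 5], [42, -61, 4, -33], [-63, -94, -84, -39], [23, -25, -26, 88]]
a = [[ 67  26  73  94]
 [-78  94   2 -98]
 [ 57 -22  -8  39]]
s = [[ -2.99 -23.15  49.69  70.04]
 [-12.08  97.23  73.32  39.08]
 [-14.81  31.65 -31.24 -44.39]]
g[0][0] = 42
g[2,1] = -94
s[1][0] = -12.08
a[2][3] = 39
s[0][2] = 49.69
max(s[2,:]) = 31.65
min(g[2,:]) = -94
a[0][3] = 94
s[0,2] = 49.69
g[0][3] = 5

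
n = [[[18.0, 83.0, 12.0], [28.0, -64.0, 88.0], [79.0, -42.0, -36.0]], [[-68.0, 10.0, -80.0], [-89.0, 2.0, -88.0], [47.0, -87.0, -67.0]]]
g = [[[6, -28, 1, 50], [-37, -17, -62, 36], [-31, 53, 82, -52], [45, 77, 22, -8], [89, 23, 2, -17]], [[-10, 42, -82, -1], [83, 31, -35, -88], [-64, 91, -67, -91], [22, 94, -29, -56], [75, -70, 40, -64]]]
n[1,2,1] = -87.0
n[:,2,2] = [-36.0, -67.0]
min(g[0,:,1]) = -28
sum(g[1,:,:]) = -179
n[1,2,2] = -67.0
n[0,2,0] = 79.0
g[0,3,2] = 22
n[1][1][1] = 2.0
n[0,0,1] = 83.0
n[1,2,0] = 47.0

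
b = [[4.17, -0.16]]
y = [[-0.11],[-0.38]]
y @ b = [[-0.46, 0.02],[-1.58, 0.06]]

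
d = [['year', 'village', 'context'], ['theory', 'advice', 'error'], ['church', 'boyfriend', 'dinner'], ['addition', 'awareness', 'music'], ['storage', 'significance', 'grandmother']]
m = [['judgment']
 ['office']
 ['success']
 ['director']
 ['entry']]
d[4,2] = 'grandmother'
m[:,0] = ['judgment', 'office', 'success', 'director', 'entry']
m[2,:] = ['success']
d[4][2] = 'grandmother'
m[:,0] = ['judgment', 'office', 'success', 'director', 'entry']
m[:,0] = ['judgment', 'office', 'success', 'director', 'entry']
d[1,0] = 'theory'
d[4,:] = ['storage', 'significance', 'grandmother']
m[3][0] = 'director'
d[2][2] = 'dinner'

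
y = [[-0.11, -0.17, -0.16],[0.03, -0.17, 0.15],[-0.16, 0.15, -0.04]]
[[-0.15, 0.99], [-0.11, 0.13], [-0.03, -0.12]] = y @ [[0.77, -1.42], [0.57, -2.88], [-0.22, -2.12]]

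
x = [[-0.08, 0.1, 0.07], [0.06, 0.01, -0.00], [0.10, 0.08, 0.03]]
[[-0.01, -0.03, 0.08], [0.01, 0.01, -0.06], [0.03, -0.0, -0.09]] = x @ [[0.19, 0.16, -0.9], [0.19, -0.24, -0.21], [-0.19, 0.10, 0.43]]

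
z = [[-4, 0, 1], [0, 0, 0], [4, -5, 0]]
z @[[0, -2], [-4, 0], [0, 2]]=[[0, 10], [0, 0], [20, -8]]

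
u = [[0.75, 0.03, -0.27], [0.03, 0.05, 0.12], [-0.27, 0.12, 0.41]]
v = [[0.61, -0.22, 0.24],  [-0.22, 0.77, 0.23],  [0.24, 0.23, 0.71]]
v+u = [[1.36, -0.19, -0.03], [-0.19, 0.82, 0.35], [-0.03, 0.35, 1.12]]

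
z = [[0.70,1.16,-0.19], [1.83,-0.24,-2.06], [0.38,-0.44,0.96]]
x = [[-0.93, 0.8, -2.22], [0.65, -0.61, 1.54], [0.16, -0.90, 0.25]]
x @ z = [[-0.03,-0.29,-3.60], [-0.08,0.22,2.61], [-1.44,0.29,2.06]]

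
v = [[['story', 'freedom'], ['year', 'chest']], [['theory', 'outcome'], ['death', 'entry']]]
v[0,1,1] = 'chest'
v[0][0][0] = 'story'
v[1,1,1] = 'entry'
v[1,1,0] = 'death'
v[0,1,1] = 'chest'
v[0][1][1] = 'chest'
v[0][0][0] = 'story'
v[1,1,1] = 'entry'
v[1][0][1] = 'outcome'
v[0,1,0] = 'year'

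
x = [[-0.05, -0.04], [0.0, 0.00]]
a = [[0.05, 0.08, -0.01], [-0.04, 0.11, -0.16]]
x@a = [[-0.00,-0.01,0.01],[0.00,0.0,0.00]]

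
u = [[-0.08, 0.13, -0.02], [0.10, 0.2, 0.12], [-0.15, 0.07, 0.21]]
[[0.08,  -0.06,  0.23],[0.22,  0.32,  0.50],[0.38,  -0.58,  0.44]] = u @ [[-0.46, 2.65, -0.23], [0.56, 0.97, 1.85], [1.29, -1.2, 1.30]]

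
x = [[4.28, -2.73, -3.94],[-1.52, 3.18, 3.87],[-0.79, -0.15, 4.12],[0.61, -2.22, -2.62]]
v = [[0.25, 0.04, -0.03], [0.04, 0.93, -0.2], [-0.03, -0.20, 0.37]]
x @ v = [[1.08, -1.58, -1.04], [-0.37, 2.12, 0.84], [-0.33, -1.0, 1.58], [0.14, -1.52, -0.54]]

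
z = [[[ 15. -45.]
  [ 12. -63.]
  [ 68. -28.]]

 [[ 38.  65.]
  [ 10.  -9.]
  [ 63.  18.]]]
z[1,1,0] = 10.0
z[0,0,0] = 15.0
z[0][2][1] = -28.0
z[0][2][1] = -28.0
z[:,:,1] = [[-45.0, -63.0, -28.0], [65.0, -9.0, 18.0]]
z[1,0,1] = 65.0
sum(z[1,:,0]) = 111.0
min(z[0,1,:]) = -63.0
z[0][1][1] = -63.0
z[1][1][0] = 10.0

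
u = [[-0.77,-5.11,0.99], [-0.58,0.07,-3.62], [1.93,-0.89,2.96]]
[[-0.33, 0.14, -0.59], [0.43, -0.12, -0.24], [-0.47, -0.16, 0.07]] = u @ [[-0.05, -0.17, -0.01], [0.05, 0.01, 0.13], [-0.11, 0.06, 0.07]]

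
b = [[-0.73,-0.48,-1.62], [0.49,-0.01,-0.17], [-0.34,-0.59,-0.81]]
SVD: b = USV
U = [[-0.87, 0.03, -0.49], [0.02, -1.0, -0.1], [-0.49, -0.09, 0.87]]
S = [2.1, 0.52, 0.3]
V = [[0.39, 0.34, 0.86], [-0.92, 0.1, 0.38], [0.04, -0.94, 0.35]]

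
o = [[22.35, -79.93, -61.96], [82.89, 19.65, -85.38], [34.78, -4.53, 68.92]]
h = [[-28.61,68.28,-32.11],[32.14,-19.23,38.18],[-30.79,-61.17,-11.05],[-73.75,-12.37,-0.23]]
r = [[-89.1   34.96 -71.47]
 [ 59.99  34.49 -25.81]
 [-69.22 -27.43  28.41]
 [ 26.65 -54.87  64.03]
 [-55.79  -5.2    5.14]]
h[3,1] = -12.37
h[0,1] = 68.28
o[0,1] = -79.93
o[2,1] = -4.53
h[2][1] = -61.17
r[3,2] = 64.03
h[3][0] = -73.75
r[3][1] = -54.87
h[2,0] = -30.79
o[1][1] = 19.65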